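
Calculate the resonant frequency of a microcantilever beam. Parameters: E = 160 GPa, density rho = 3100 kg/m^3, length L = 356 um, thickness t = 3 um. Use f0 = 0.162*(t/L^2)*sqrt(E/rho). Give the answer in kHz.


Step 1: Convert units to SI.
t_SI = 3e-6 m, L_SI = 356e-6 m
Step 2: Calculate sqrt(E/rho).
sqrt(160e9 / 3100) = 7184.21 m/s
Step 3: Compute f0.
f0 = 0.162 * 3e-6 / (356e-6)^2 * 7184.21 = 27549.6 Hz = 27.55 kHz


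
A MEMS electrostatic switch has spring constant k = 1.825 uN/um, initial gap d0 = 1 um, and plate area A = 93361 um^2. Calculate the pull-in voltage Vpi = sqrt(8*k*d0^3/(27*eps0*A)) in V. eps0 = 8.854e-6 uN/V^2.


Step 1: Compute numerator: 8 * k * d0^3 = 8 * 1.825 * 1^3 = 14.6
Step 2: Compute denominator: 27 * eps0 * A = 27 * 8.854e-6 * 93361 = 22.318694
Step 3: Vpi = sqrt(14.6 / 22.318694)
Vpi = 0.81 V


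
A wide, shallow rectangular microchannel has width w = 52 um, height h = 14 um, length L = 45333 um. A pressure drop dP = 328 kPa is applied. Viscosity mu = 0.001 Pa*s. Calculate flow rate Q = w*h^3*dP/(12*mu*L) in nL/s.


Step 1: Convert all dimensions to SI (meters).
w = 52e-6 m, h = 14e-6 m, L = 45333e-6 m, dP = 328e3 Pa
Step 2: Q = w * h^3 * dP / (12 * mu * L)
Q = 52e-6 * (14e-6)^3 * 328e3 / (12 * 0.001 * 45333e-6) = 8.60331e-11 m^3/s
Step 3: Convert Q from m^3/s to nL/s (1 m^3 = 1e12 nL, so multiply by 1e12).
Q = 86.033 nL/s


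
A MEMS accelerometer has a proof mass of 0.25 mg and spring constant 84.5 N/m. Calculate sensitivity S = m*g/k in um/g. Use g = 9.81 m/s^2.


Step 1: Convert mass: m = 0.25 mg = 2.50e-07 kg
Step 2: S = m * g / k = 2.50e-07 * 9.81 / 84.5
Step 3: S = 2.90e-08 m/g
Step 4: Convert to um/g: S = 0.029 um/g


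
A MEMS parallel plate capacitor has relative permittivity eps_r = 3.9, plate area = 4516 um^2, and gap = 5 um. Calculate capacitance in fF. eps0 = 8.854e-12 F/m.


Step 1: Convert area to m^2: A = 4516e-12 m^2
Step 2: Convert gap to m: d = 5e-6 m
Step 3: C = eps0 * eps_r * A / d
C = 8.854e-12 * 3.9 * 4516e-12 / 5e-6
Step 4: Convert to fF (multiply by 1e15).
C = 31.19 fF


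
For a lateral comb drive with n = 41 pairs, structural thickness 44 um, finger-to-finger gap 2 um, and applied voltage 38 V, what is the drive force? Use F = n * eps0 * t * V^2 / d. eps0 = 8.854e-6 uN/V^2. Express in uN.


Step 1: Parameters: n=41, eps0=8.854e-6 uN/V^2, t=44 um, V=38 V, d=2 um
Step 2: V^2 = 1444
Step 3: F = 41 * 8.854e-6 * 44 * 1444 / 2
F = 11.532 uN


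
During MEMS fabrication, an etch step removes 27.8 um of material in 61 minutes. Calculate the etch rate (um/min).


Step 1: Etch rate = depth / time
Step 2: rate = 27.8 / 61
rate = 0.456 um/min


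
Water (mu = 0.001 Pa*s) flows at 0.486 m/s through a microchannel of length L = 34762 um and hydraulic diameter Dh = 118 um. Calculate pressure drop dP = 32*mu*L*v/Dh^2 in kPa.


Step 1: Convert to SI: L = 34762e-6 m, Dh = 118e-6 m
Step 2: dP = 32 * 0.001 * 34762e-6 * 0.486 / (118e-6)^2
Step 3: dP = 38826.39 Pa
Step 4: Convert to kPa: dP = 38.83 kPa


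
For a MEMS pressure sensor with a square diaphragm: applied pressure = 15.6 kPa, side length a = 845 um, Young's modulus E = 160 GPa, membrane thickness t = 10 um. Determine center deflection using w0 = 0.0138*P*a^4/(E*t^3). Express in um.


Step 1: Convert pressure to compatible units (E is in GPa, so P in GPa).
P = 15.6 kPa = 15.6e-6 GPa
Step 2: Compute numerator: 0.0138 * P * a^4.
a^4 = 845^4 = 509831700625
numerator = 0.0138 * 15.6e-6 * 509831700625 = 1.0976e+05
Step 3: Compute denominator: E * t^3 = 160 * 10^3 = 160000
Step 4: w0 = numerator / denominator = 1.0976e+05 / 160000 = 0.686 um


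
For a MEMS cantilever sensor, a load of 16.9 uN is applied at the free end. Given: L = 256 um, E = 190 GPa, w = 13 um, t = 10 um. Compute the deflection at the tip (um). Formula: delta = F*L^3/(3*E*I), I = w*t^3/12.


Step 1: Calculate the second moment of area.
I = w * t^3 / 12 = 13 * 10^3 / 12 = 1083.3333 um^4
Step 2: Convert E to consistent units (1 GPa = 1000 uN/um^2).
E = 190 GPa = 190000 uN/um^2
Step 3: Calculate tip deflection.
delta = F * L^3 / (3 * E * I)
delta = 16.9 * 256^3 / (3 * 190000 * 1083.3333)
delta = 0.4592 um


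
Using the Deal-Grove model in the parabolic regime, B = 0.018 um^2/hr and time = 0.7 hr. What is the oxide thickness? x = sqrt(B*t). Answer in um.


Step 1: Compute B*t = 0.018 * 0.7 = 0.0126
Step 2: x = sqrt(0.0126)
x = 0.112 um


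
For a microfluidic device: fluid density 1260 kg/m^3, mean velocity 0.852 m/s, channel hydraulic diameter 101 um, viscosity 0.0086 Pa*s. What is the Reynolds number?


Step 1: Convert Dh to meters: Dh = 101e-6 m
Step 2: Re = rho * v * Dh / mu
Re = 1260 * 0.852 * 101e-6 / 0.0086
Re = 12.608


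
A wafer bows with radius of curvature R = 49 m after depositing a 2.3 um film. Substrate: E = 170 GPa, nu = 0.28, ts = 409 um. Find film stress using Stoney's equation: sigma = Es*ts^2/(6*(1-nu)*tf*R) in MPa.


Step 1: Compute numerator: Es * ts^2 = 170 * 409^2 = 28437770 (GPa*um^2)
Step 2: Compute denominator (R in um): 6*(1-nu)*tf*R = 6*0.72*2.3*49e6 = 486864000.0 (um^2)
Step 3: sigma (GPa) = 28437770 / 486864000.0 = 5.841e-02 GPa
Step 4: Convert to MPa (x1000): sigma = 58.4 MPa


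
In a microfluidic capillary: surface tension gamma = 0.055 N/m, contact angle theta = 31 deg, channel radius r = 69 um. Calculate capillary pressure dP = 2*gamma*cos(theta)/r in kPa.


Step 1: cos(31 deg) = 0.8572
Step 2: Convert r to m: r = 69e-6 m
Step 3: dP = 2 * 0.055 * 0.8572 / 69e-6 = 1366.6 Pa
Step 4: Convert Pa to kPa (divide by 1000).
dP = 1.37 kPa


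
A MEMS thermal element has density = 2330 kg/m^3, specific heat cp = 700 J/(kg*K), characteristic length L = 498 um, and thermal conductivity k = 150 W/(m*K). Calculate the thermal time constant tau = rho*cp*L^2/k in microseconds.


Step 1: Convert L to m: L = 498e-6 m
Step 2: L^2 = (498e-6)^2 = 2.48004e-07 m^2
Step 3: tau = 2330 * 700 * 2.48004e-07 / 150 = 2.6966302e-03 s
Step 4: Convert to microseconds (multiply by 1e6).
tau = 2696.63 us


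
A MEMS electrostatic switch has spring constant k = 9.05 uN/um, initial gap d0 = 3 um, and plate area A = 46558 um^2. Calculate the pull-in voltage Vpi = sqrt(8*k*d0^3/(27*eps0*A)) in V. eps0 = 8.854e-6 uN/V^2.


Step 1: Compute numerator: 8 * k * d0^3 = 8 * 9.05 * 3^3 = 1954.8
Step 2: Compute denominator: 27 * eps0 * A = 27 * 8.854e-6 * 46558 = 11.130062
Step 3: Vpi = sqrt(1954.8 / 11.130062)
Vpi = 13.25 V


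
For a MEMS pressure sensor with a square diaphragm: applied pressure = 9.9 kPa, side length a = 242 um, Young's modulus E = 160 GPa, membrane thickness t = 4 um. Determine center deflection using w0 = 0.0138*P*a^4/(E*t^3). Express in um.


Step 1: Convert pressure to compatible units (E is in GPa, so P in GPa).
P = 9.9 kPa = 9.9e-6 GPa
Step 2: Compute numerator: 0.0138 * P * a^4.
a^4 = 242^4 = 3429742096
numerator = 0.0138 * 9.9e-6 * 3429742096 = 4.6857e+02
Step 3: Compute denominator: E * t^3 = 160 * 4^3 = 10240
Step 4: w0 = numerator / denominator = 4.6857e+02 / 10240 = 0.0458 um


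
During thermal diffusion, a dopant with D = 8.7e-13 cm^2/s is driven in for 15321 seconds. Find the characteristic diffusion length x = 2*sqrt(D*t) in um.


Step 1: Compute D*t = 8.7e-13 * 15321 = 1.332927e-08 cm^2
Step 2: sqrt(D*t) = 1.15452e-04 cm
Step 3: x = 2 * 1.15452e-04 cm = 2.30904e-04 cm
Step 4: Convert to um (1 cm = 1e4 um): x = 2.309 um


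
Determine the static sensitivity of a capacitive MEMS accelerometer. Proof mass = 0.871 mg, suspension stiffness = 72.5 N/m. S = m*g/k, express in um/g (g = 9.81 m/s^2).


Step 1: Convert mass: m = 0.871 mg = 8.71e-07 kg
Step 2: S = m * g / k = 8.71e-07 * 9.81 / 72.5
Step 3: S = 1.18e-07 m/g
Step 4: Convert to um/g: S = 0.118 um/g


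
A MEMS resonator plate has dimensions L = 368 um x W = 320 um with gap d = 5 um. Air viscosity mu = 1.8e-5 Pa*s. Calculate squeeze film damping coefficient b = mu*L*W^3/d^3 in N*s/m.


Step 1: Convert to SI.
L = 368e-6 m, W = 320e-6 m, d = 5e-6 m
Step 2: W^3 = (320e-6)^3 = 3.28e-11 m^3
Step 3: d^3 = (5e-6)^3 = 1.25e-16 m^3
Step 4: b = 1.8e-5 * 368e-6 * 3.28e-11 / 1.25e-16
b = 1.74e-03 N*s/m


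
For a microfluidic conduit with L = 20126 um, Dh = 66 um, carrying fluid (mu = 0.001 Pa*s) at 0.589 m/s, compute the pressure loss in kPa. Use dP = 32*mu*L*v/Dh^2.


Step 1: Convert to SI: L = 20126e-6 m, Dh = 66e-6 m
Step 2: dP = 32 * 0.001 * 20126e-6 * 0.589 / (66e-6)^2
Step 3: dP = 87083.30 Pa
Step 4: Convert to kPa: dP = 87.08 kPa


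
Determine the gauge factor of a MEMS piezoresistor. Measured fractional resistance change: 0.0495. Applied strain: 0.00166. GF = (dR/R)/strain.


Step 1: Identify values.
dR/R = 0.0495, strain = 0.00166
Step 2: GF = (dR/R) / strain = 0.0495 / 0.00166
GF = 29.8


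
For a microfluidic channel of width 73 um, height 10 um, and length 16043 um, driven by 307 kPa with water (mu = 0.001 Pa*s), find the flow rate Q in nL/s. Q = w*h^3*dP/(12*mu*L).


Step 1: Convert all dimensions to SI (meters).
w = 73e-6 m, h = 10e-6 m, L = 16043e-6 m, dP = 307e3 Pa
Step 2: Q = w * h^3 * dP / (12 * mu * L)
Q = 73e-6 * (10e-6)^3 * 307e3 / (12 * 0.001 * 16043e-6) = 1.164111e-10 m^3/s
Step 3: Convert Q from m^3/s to nL/s (1 m^3 = 1e12 nL, so multiply by 1e12).
Q = 116.411 nL/s


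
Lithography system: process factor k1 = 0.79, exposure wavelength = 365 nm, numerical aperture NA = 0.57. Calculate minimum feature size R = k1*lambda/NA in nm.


Step 1: Identify values: k1 = 0.79, lambda = 365 nm, NA = 0.57
Step 2: R = k1 * lambda / NA
R = 0.79 * 365 / 0.57
R = 505.9 nm


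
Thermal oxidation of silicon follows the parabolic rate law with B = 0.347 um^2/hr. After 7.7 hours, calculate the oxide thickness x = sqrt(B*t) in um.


Step 1: Compute B*t = 0.347 * 7.7 = 2.6719
Step 2: x = sqrt(2.6719)
x = 1.635 um


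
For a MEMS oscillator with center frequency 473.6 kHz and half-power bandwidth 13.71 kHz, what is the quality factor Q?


Step 1: Q = f0 / bandwidth
Step 2: Q = 473.6 / 13.71
Q = 34.5


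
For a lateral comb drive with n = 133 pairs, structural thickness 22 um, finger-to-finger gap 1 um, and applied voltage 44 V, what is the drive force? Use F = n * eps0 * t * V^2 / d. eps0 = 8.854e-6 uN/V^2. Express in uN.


Step 1: Parameters: n=133, eps0=8.854e-6 uN/V^2, t=22 um, V=44 V, d=1 um
Step 2: V^2 = 1936
Step 3: F = 133 * 8.854e-6 * 22 * 1936 / 1
F = 50.156 uN


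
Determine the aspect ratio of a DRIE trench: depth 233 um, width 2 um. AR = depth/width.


Step 1: AR = depth / width
Step 2: AR = 233 / 2
AR = 116.5


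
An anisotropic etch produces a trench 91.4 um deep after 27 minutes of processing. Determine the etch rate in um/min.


Step 1: Etch rate = depth / time
Step 2: rate = 91.4 / 27
rate = 3.385 um/min


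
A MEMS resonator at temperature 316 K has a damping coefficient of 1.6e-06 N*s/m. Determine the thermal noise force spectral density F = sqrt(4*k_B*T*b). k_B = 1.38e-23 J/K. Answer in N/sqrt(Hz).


Step 1: Compute 4 * k_B * T * b
= 4 * 1.38e-23 * 316 * 1.6e-06
= 2.7909e-26 N^2/Hz
Step 2: F_noise = sqrt(2.7909e-26)
F_noise = 1.67e-13 N/sqrt(Hz)


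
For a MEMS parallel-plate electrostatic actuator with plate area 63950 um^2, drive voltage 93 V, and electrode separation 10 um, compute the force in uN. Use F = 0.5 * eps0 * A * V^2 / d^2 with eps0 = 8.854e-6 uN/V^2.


Step 1: Identify parameters.
eps0 = 8.854e-6 uN/V^2, A = 63950 um^2, V = 93 V, d = 10 um
Step 2: Compute V^2 = 93^2 = 8649
Step 3: Compute d^2 = 10^2 = 100
Step 4: F = 0.5 * 8.854e-6 * 63950 * 8649 / 100
F = 24.486 uN


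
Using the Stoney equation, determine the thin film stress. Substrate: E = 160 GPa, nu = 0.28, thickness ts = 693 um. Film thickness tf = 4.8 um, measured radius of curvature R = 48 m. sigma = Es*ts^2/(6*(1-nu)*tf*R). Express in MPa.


Step 1: Compute numerator: Es * ts^2 = 160 * 693^2 = 76839840 (GPa*um^2)
Step 2: Compute denominator (R in um): 6*(1-nu)*tf*R = 6*0.72*4.8*48e6 = 995328000.0 (um^2)
Step 3: sigma (GPa) = 76839840 / 995328000.0 = 7.7201e-02 GPa
Step 4: Convert to MPa (x1000): sigma = 77.2 MPa


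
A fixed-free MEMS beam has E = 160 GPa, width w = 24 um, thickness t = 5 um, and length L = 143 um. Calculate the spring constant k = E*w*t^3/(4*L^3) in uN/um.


Step 1: Convert E to consistent units (1 GPa = 1000 uN/um^2).
E = 160 GPa = 160000 uN/um^2
Step 2: Compute t^3 = 5^3 = 125
Step 3: Compute L^3 = 143^3 = 2924207
Step 4: k = 160000 * 24 * 125 / (4 * 2924207)
k = 41.0368 uN/um


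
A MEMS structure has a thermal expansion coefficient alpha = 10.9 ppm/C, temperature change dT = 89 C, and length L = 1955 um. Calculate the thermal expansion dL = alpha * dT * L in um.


Step 1: Convert CTE: alpha = 10.9 ppm/C = 10.9e-6 /C
Step 2: dL = 10.9e-6 * 89 * 1955
dL = 1.8965 um


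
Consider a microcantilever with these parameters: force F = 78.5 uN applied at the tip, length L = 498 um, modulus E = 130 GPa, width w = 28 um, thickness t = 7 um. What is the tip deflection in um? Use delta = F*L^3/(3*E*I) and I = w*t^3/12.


Step 1: Calculate the second moment of area.
I = w * t^3 / 12 = 28 * 7^3 / 12 = 800.3333 um^4
Step 2: Convert E to consistent units (1 GPa = 1000 uN/um^2).
E = 130 GPa = 130000 uN/um^2
Step 3: Calculate tip deflection.
delta = F * L^3 / (3 * E * I)
delta = 78.5 * 498^3 / (3 * 130000 * 800.3333)
delta = 31.0615 um


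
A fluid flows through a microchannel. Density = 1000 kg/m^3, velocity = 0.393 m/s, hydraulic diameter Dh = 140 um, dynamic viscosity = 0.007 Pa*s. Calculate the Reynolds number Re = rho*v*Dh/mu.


Step 1: Convert Dh to meters: Dh = 140e-6 m
Step 2: Re = rho * v * Dh / mu
Re = 1000 * 0.393 * 140e-6 / 0.007
Re = 7.86


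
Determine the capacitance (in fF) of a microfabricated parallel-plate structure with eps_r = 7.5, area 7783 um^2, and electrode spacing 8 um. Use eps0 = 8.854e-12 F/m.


Step 1: Convert area to m^2: A = 7783e-12 m^2
Step 2: Convert gap to m: d = 8e-6 m
Step 3: C = eps0 * eps_r * A / d
C = 8.854e-12 * 7.5 * 7783e-12 / 8e-6
Step 4: Convert to fF (multiply by 1e15).
C = 64.6 fF


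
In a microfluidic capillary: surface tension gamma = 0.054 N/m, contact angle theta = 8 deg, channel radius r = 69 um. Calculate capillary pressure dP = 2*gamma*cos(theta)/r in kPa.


Step 1: cos(8 deg) = 0.9903
Step 2: Convert r to m: r = 69e-6 m
Step 3: dP = 2 * 0.054 * 0.9903 / 69e-6 = 1550.0 Pa
Step 4: Convert Pa to kPa (divide by 1000).
dP = 1.55 kPa


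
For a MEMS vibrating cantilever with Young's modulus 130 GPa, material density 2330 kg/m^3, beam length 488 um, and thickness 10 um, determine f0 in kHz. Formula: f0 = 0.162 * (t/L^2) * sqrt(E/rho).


Step 1: Convert units to SI.
t_SI = 10e-6 m, L_SI = 488e-6 m
Step 2: Calculate sqrt(E/rho).
sqrt(130e9 / 2330) = 7469.54 m/s
Step 3: Compute f0.
f0 = 0.162 * 10e-6 / (488e-6)^2 * 7469.54 = 50812.3 Hz = 50.81 kHz


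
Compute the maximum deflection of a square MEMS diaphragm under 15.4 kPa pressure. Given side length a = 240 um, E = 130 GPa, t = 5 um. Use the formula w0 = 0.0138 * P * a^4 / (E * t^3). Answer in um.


Step 1: Convert pressure to compatible units (E is in GPa, so P in GPa).
P = 15.4 kPa = 15.4e-6 GPa
Step 2: Compute numerator: 0.0138 * P * a^4.
a^4 = 240^4 = 3317760000
numerator = 0.0138 * 15.4e-6 * 3317760000 = 7.0509e+02
Step 3: Compute denominator: E * t^3 = 130 * 5^3 = 16250
Step 4: w0 = numerator / denominator = 7.0509e+02 / 16250 = 0.0434 um


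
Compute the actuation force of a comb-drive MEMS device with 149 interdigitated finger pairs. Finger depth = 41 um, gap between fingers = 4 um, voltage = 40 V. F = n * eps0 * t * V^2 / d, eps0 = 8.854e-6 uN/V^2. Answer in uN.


Step 1: Parameters: n=149, eps0=8.854e-6 uN/V^2, t=41 um, V=40 V, d=4 um
Step 2: V^2 = 1600
Step 3: F = 149 * 8.854e-6 * 41 * 1600 / 4
F = 21.636 uN


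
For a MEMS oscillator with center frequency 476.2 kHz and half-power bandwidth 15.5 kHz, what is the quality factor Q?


Step 1: Q = f0 / bandwidth
Step 2: Q = 476.2 / 15.5
Q = 30.7


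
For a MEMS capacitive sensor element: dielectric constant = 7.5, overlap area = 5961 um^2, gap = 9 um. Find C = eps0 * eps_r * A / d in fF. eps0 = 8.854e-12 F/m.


Step 1: Convert area to m^2: A = 5961e-12 m^2
Step 2: Convert gap to m: d = 9e-6 m
Step 3: C = eps0 * eps_r * A / d
C = 8.854e-12 * 7.5 * 5961e-12 / 9e-6
Step 4: Convert to fF (multiply by 1e15).
C = 43.98 fF


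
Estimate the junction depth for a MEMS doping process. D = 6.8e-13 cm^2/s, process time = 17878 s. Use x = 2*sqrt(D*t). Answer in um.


Step 1: Compute D*t = 6.8e-13 * 17878 = 1.215704e-08 cm^2
Step 2: sqrt(D*t) = 1.10259e-04 cm
Step 3: x = 2 * 1.10259e-04 cm = 2.20518e-04 cm
Step 4: Convert to um (1 cm = 1e4 um): x = 2.205 um


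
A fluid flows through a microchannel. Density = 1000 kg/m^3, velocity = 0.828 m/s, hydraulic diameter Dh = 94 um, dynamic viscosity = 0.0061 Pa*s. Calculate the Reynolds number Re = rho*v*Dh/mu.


Step 1: Convert Dh to meters: Dh = 94e-6 m
Step 2: Re = rho * v * Dh / mu
Re = 1000 * 0.828 * 94e-6 / 0.0061
Re = 12.759


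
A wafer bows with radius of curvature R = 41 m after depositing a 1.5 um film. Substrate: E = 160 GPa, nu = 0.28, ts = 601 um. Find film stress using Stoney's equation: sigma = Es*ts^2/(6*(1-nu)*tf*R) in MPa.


Step 1: Compute numerator: Es * ts^2 = 160 * 601^2 = 57792160 (GPa*um^2)
Step 2: Compute denominator (R in um): 6*(1-nu)*tf*R = 6*0.72*1.5*41e6 = 265680000.0 (um^2)
Step 3: sigma (GPa) = 57792160 / 265680000.0 = 2.17525e-01 GPa
Step 4: Convert to MPa (x1000): sigma = 217.5 MPa


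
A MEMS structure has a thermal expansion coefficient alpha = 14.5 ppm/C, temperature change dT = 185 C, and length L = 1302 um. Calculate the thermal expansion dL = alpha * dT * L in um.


Step 1: Convert CTE: alpha = 14.5 ppm/C = 14.5e-6 /C
Step 2: dL = 14.5e-6 * 185 * 1302
dL = 3.4926 um


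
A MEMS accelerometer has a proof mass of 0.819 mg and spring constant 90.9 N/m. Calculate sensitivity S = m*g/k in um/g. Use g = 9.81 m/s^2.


Step 1: Convert mass: m = 0.819 mg = 8.19e-07 kg
Step 2: S = m * g / k = 8.19e-07 * 9.81 / 90.9
Step 3: S = 8.84e-08 m/g
Step 4: Convert to um/g: S = 0.088 um/g


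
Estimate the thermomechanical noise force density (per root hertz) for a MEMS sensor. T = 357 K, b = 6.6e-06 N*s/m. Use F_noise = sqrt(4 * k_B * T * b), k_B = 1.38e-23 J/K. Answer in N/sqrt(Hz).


Step 1: Compute 4 * k_B * T * b
= 4 * 1.38e-23 * 357 * 6.6e-06
= 1.3006e-25 N^2/Hz
Step 2: F_noise = sqrt(1.3006e-25)
F_noise = 3.61e-13 N/sqrt(Hz)


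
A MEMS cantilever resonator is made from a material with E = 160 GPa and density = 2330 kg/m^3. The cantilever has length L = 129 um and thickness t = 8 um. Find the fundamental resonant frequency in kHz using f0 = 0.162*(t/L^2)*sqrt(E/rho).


Step 1: Convert units to SI.
t_SI = 8e-6 m, L_SI = 129e-6 m
Step 2: Calculate sqrt(E/rho).
sqrt(160e9 / 2330) = 8286.71 m/s
Step 3: Compute f0.
f0 = 0.162 * 8e-6 / (129e-6)^2 * 8286.71 = 645368.4 Hz = 645.37 kHz


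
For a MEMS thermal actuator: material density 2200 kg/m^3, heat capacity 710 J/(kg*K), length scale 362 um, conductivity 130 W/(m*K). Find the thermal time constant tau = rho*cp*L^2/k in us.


Step 1: Convert L to m: L = 362e-6 m
Step 2: L^2 = (362e-6)^2 = 1.31044e-07 m^2
Step 3: tau = 2200 * 710 * 1.31044e-07 / 130 = 1.57454406e-03 s
Step 4: Convert to microseconds (multiply by 1e6).
tau = 1574.544 us


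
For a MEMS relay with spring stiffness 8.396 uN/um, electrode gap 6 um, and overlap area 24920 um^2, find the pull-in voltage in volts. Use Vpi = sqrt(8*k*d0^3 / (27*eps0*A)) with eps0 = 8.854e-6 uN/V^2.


Step 1: Compute numerator: 8 * k * d0^3 = 8 * 8.396 * 6^3 = 14508.288
Step 2: Compute denominator: 27 * eps0 * A = 27 * 8.854e-6 * 24920 = 5.957325
Step 3: Vpi = sqrt(14508.288 / 5.957325)
Vpi = 49.35 V


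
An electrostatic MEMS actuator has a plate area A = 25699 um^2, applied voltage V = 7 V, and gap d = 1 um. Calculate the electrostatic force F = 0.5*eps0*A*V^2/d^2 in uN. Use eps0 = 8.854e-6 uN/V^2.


Step 1: Identify parameters.
eps0 = 8.854e-6 uN/V^2, A = 25699 um^2, V = 7 V, d = 1 um
Step 2: Compute V^2 = 7^2 = 49
Step 3: Compute d^2 = 1^2 = 1
Step 4: F = 0.5 * 8.854e-6 * 25699 * 49 / 1
F = 5.575 uN


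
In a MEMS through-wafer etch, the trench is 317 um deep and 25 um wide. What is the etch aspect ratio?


Step 1: AR = depth / width
Step 2: AR = 317 / 25
AR = 12.7


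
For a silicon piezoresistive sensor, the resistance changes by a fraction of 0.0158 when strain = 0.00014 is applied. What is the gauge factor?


Step 1: Identify values.
dR/R = 0.0158, strain = 0.00014
Step 2: GF = (dR/R) / strain = 0.0158 / 0.00014
GF = 112.9


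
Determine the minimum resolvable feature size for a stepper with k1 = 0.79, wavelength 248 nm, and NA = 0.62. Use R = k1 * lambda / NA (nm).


Step 1: Identify values: k1 = 0.79, lambda = 248 nm, NA = 0.62
Step 2: R = k1 * lambda / NA
R = 0.79 * 248 / 0.62
R = 316.0 nm


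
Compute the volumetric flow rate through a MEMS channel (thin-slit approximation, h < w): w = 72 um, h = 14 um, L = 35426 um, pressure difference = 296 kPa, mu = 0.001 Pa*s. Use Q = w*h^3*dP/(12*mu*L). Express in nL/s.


Step 1: Convert all dimensions to SI (meters).
w = 72e-6 m, h = 14e-6 m, L = 35426e-6 m, dP = 296e3 Pa
Step 2: Q = w * h^3 * dP / (12 * mu * L)
Q = 72e-6 * (14e-6)^3 * 296e3 / (12 * 0.001 * 35426e-6) = 1.3756405e-10 m^3/s
Step 3: Convert Q from m^3/s to nL/s (1 m^3 = 1e12 nL, so multiply by 1e12).
Q = 137.564 nL/s


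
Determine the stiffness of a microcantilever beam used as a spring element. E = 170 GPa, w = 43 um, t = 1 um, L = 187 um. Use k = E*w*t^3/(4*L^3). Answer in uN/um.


Step 1: Convert E to consistent units (1 GPa = 1000 uN/um^2).
E = 170 GPa = 170000 uN/um^2
Step 2: Compute t^3 = 1^3 = 1
Step 3: Compute L^3 = 187^3 = 6539203
Step 4: k = 170000 * 43 * 1 / (4 * 6539203)
k = 0.2795 uN/um


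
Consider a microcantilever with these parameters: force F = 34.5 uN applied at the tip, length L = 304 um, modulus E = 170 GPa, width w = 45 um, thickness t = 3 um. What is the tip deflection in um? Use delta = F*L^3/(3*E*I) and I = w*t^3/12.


Step 1: Calculate the second moment of area.
I = w * t^3 / 12 = 45 * 3^3 / 12 = 101.25 um^4
Step 2: Convert E to consistent units (1 GPa = 1000 uN/um^2).
E = 170 GPa = 170000 uN/um^2
Step 3: Calculate tip deflection.
delta = F * L^3 / (3 * E * I)
delta = 34.5 * 304^3 / (3 * 170000 * 101.25)
delta = 18.7704 um


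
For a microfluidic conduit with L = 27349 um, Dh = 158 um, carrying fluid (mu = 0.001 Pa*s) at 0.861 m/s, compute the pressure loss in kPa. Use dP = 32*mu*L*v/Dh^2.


Step 1: Convert to SI: L = 27349e-6 m, Dh = 158e-6 m
Step 2: dP = 32 * 0.001 * 27349e-6 * 0.861 / (158e-6)^2
Step 3: dP = 30184.25 Pa
Step 4: Convert to kPa: dP = 30.18 kPa


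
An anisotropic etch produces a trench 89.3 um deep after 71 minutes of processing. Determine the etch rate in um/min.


Step 1: Etch rate = depth / time
Step 2: rate = 89.3 / 71
rate = 1.258 um/min


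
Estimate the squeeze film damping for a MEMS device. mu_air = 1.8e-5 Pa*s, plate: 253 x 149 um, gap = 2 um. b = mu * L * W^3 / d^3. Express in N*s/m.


Step 1: Convert to SI.
L = 253e-6 m, W = 149e-6 m, d = 2e-6 m
Step 2: W^3 = (149e-6)^3 = 3.31e-12 m^3
Step 3: d^3 = (2e-6)^3 = 8.00e-18 m^3
Step 4: b = 1.8e-5 * 253e-6 * 3.31e-12 / 8.00e-18
b = 1.88e-03 N*s/m


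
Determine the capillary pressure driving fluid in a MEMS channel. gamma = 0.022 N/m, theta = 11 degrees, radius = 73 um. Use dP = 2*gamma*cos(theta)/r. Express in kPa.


Step 1: cos(11 deg) = 0.9816
Step 2: Convert r to m: r = 73e-6 m
Step 3: dP = 2 * 0.022 * 0.9816 / 73e-6 = 591.6 Pa
Step 4: Convert Pa to kPa (divide by 1000).
dP = 0.59 kPa


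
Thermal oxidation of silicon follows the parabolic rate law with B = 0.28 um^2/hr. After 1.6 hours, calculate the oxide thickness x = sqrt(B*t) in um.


Step 1: Compute B*t = 0.28 * 1.6 = 0.448
Step 2: x = sqrt(0.448)
x = 0.669 um


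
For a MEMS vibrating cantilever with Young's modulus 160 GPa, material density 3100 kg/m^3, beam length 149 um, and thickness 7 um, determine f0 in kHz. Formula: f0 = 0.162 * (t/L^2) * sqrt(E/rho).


Step 1: Convert units to SI.
t_SI = 7e-6 m, L_SI = 149e-6 m
Step 2: Calculate sqrt(E/rho).
sqrt(160e9 / 3100) = 7184.21 m/s
Step 3: Compute f0.
f0 = 0.162 * 7e-6 / (149e-6)^2 * 7184.21 = 366960.7 Hz = 366.96 kHz


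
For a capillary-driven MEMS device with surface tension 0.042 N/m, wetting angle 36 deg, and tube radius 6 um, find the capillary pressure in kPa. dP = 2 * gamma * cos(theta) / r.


Step 1: cos(36 deg) = 0.809
Step 2: Convert r to m: r = 6e-6 m
Step 3: dP = 2 * 0.042 * 0.809 / 6e-6 = 11326.0 Pa
Step 4: Convert Pa to kPa (divide by 1000).
dP = 11.33 kPa


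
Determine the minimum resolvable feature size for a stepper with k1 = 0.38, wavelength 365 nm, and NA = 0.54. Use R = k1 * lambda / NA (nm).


Step 1: Identify values: k1 = 0.38, lambda = 365 nm, NA = 0.54
Step 2: R = k1 * lambda / NA
R = 0.38 * 365 / 0.54
R = 256.9 nm


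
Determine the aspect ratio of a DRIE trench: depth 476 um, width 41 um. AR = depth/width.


Step 1: AR = depth / width
Step 2: AR = 476 / 41
AR = 11.6


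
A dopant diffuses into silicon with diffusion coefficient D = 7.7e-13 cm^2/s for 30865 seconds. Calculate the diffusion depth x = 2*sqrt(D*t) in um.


Step 1: Compute D*t = 7.7e-13 * 30865 = 2.376605e-08 cm^2
Step 2: sqrt(D*t) = 1.54162e-04 cm
Step 3: x = 2 * 1.54162e-04 cm = 3.08324e-04 cm
Step 4: Convert to um (1 cm = 1e4 um): x = 3.083 um


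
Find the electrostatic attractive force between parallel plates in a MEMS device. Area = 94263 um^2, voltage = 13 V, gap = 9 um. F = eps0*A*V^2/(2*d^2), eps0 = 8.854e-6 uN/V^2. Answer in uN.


Step 1: Identify parameters.
eps0 = 8.854e-6 uN/V^2, A = 94263 um^2, V = 13 V, d = 9 um
Step 2: Compute V^2 = 13^2 = 169
Step 3: Compute d^2 = 9^2 = 81
Step 4: F = 0.5 * 8.854e-6 * 94263 * 169 / 81
F = 0.871 uN


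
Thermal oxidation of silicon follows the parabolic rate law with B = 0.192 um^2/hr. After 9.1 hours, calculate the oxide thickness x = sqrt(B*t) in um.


Step 1: Compute B*t = 0.192 * 9.1 = 1.7472
Step 2: x = sqrt(1.7472)
x = 1.322 um


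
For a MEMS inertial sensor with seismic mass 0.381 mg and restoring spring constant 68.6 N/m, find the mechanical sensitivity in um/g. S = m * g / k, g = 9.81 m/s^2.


Step 1: Convert mass: m = 0.381 mg = 3.81e-07 kg
Step 2: S = m * g / k = 3.81e-07 * 9.81 / 68.6
Step 3: S = 5.45e-08 m/g
Step 4: Convert to um/g: S = 0.054 um/g


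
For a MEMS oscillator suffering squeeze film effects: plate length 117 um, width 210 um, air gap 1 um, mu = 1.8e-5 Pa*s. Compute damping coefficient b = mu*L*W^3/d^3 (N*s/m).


Step 1: Convert to SI.
L = 117e-6 m, W = 210e-6 m, d = 1e-6 m
Step 2: W^3 = (210e-6)^3 = 9.26e-12 m^3
Step 3: d^3 = (1e-6)^3 = 1.00e-18 m^3
Step 4: b = 1.8e-5 * 117e-6 * 9.26e-12 / 1.00e-18
b = 1.95e-02 N*s/m


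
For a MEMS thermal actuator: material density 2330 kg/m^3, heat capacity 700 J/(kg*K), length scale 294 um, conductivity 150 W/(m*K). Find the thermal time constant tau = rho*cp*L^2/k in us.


Step 1: Convert L to m: L = 294e-6 m
Step 2: L^2 = (294e-6)^2 = 8.6436e-08 m^2
Step 3: tau = 2330 * 700 * 8.6436e-08 / 150 = 9.3984744e-04 s
Step 4: Convert to microseconds (multiply by 1e6).
tau = 939.847 us


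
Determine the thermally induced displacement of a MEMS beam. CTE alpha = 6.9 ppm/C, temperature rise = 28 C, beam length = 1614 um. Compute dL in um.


Step 1: Convert CTE: alpha = 6.9 ppm/C = 6.9e-6 /C
Step 2: dL = 6.9e-6 * 28 * 1614
dL = 0.3118 um


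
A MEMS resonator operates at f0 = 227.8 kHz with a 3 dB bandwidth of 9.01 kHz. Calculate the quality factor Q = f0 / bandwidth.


Step 1: Q = f0 / bandwidth
Step 2: Q = 227.8 / 9.01
Q = 25.3


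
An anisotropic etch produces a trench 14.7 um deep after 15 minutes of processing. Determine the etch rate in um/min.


Step 1: Etch rate = depth / time
Step 2: rate = 14.7 / 15
rate = 0.98 um/min


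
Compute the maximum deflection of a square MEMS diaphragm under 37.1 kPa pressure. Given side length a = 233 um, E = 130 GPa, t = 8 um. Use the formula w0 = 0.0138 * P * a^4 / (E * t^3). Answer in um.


Step 1: Convert pressure to compatible units (E is in GPa, so P in GPa).
P = 37.1 kPa = 37.1e-6 GPa
Step 2: Compute numerator: 0.0138 * P * a^4.
a^4 = 233^4 = 2947295521
numerator = 0.0138 * 37.1e-6 * 2947295521 = 1.509e+03
Step 3: Compute denominator: E * t^3 = 130 * 8^3 = 66560
Step 4: w0 = numerator / denominator = 1.509e+03 / 66560 = 0.0227 um


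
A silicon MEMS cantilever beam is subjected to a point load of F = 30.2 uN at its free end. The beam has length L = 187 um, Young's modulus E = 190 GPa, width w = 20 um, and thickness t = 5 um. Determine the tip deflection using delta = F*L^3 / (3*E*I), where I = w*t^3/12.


Step 1: Calculate the second moment of area.
I = w * t^3 / 12 = 20 * 5^3 / 12 = 208.3333 um^4
Step 2: Convert E to consistent units (1 GPa = 1000 uN/um^2).
E = 190 GPa = 190000 uN/um^2
Step 3: Calculate tip deflection.
delta = F * L^3 / (3 * E * I)
delta = 30.2 * 187^3 / (3 * 190000 * 208.3333)
delta = 1.663 um


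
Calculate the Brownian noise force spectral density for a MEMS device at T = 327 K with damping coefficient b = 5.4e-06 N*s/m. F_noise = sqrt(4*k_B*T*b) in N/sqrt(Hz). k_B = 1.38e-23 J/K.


Step 1: Compute 4 * k_B * T * b
= 4 * 1.38e-23 * 327 * 5.4e-06
= 9.7472e-26 N^2/Hz
Step 2: F_noise = sqrt(9.7472e-26)
F_noise = 3.12e-13 N/sqrt(Hz)


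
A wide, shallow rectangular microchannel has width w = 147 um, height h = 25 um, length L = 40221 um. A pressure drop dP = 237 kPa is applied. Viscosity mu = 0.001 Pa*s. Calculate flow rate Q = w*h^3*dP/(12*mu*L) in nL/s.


Step 1: Convert all dimensions to SI (meters).
w = 147e-6 m, h = 25e-6 m, L = 40221e-6 m, dP = 237e3 Pa
Step 2: Q = w * h^3 * dP / (12 * mu * L)
Q = 147e-6 * (25e-6)^3 * 237e3 / (12 * 0.001 * 40221e-6) = 1.12785066e-09 m^3/s
Step 3: Convert Q from m^3/s to nL/s (1 m^3 = 1e12 nL, so multiply by 1e12).
Q = 1127.851 nL/s


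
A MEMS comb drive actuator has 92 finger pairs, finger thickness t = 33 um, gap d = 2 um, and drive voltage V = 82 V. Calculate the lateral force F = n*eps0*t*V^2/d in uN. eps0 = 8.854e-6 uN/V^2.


Step 1: Parameters: n=92, eps0=8.854e-6 uN/V^2, t=33 um, V=82 V, d=2 um
Step 2: V^2 = 6724
Step 3: F = 92 * 8.854e-6 * 33 * 6724 / 2
F = 90.373 uN


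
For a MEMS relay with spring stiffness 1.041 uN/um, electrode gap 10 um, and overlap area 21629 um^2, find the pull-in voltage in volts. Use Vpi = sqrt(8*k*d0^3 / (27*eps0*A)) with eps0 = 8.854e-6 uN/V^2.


Step 1: Compute numerator: 8 * k * d0^3 = 8 * 1.041 * 10^3 = 8328.0
Step 2: Compute denominator: 27 * eps0 * A = 27 * 8.854e-6 * 21629 = 5.170585
Step 3: Vpi = sqrt(8328.0 / 5.170585)
Vpi = 40.13 V


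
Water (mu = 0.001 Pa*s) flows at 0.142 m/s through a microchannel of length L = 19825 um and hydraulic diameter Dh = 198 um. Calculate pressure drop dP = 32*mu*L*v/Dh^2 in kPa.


Step 1: Convert to SI: L = 19825e-6 m, Dh = 198e-6 m
Step 2: dP = 32 * 0.001 * 19825e-6 * 0.142 / (198e-6)^2
Step 3: dP = 2297.85 Pa
Step 4: Convert to kPa: dP = 2.3 kPa


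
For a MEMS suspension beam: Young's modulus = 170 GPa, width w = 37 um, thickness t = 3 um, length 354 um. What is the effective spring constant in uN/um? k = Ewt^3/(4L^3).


Step 1: Convert E to consistent units (1 GPa = 1000 uN/um^2).
E = 170 GPa = 170000 uN/um^2
Step 2: Compute t^3 = 3^3 = 27
Step 3: Compute L^3 = 354^3 = 44361864
Step 4: k = 170000 * 37 * 27 / (4 * 44361864)
k = 0.9571 uN/um


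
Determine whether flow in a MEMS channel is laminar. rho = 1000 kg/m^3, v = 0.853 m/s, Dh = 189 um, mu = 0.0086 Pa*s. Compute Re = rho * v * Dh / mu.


Step 1: Convert Dh to meters: Dh = 189e-6 m
Step 2: Re = rho * v * Dh / mu
Re = 1000 * 0.853 * 189e-6 / 0.0086
Re = 18.746
Since Re = 18.746 is below ~2300, the flow is laminar.


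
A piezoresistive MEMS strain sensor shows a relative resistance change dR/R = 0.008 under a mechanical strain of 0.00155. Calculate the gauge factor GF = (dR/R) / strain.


Step 1: Identify values.
dR/R = 0.008, strain = 0.00155
Step 2: GF = (dR/R) / strain = 0.008 / 0.00155
GF = 5.2


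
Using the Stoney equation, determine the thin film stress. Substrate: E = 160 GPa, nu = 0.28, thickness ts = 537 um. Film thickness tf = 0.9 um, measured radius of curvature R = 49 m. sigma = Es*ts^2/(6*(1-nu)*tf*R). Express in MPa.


Step 1: Compute numerator: Es * ts^2 = 160 * 537^2 = 46139040 (GPa*um^2)
Step 2: Compute denominator (R in um): 6*(1-nu)*tf*R = 6*0.72*0.9*49e6 = 190512000.0 (um^2)
Step 3: sigma (GPa) = 46139040 / 190512000.0 = 2.42184e-01 GPa
Step 4: Convert to MPa (x1000): sigma = 242.2 MPa


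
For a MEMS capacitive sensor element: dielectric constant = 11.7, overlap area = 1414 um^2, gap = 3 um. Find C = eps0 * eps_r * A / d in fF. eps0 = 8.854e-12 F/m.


Step 1: Convert area to m^2: A = 1414e-12 m^2
Step 2: Convert gap to m: d = 3e-6 m
Step 3: C = eps0 * eps_r * A / d
C = 8.854e-12 * 11.7 * 1414e-12 / 3e-6
Step 4: Convert to fF (multiply by 1e15).
C = 48.83 fF


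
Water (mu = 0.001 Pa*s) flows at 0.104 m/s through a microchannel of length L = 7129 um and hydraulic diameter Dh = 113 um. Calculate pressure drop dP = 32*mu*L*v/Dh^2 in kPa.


Step 1: Convert to SI: L = 7129e-6 m, Dh = 113e-6 m
Step 2: dP = 32 * 0.001 * 7129e-6 * 0.104 / (113e-6)^2
Step 3: dP = 1858.04 Pa
Step 4: Convert to kPa: dP = 1.86 kPa


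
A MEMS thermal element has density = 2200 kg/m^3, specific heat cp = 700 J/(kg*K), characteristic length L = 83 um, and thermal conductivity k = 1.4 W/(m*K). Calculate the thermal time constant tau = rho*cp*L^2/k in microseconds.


Step 1: Convert L to m: L = 83e-6 m
Step 2: L^2 = (83e-6)^2 = 6.889e-09 m^2
Step 3: tau = 2200 * 700 * 6.889e-09 / 1.4 = 7.5779e-03 s
Step 4: Convert to microseconds (multiply by 1e6).
tau = 7577.9 us


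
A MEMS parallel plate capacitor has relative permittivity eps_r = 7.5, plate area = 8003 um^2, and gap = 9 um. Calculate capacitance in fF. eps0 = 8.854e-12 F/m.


Step 1: Convert area to m^2: A = 8003e-12 m^2
Step 2: Convert gap to m: d = 9e-6 m
Step 3: C = eps0 * eps_r * A / d
C = 8.854e-12 * 7.5 * 8003e-12 / 9e-6
Step 4: Convert to fF (multiply by 1e15).
C = 59.05 fF


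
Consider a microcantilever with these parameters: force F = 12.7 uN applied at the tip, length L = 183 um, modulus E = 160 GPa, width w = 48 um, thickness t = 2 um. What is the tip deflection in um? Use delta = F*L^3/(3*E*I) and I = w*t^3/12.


Step 1: Calculate the second moment of area.
I = w * t^3 / 12 = 48 * 2^3 / 12 = 32.0 um^4
Step 2: Convert E to consistent units (1 GPa = 1000 uN/um^2).
E = 160 GPa = 160000 uN/um^2
Step 3: Calculate tip deflection.
delta = F * L^3 / (3 * E * I)
delta = 12.7 * 183^3 / (3 * 160000 * 32.0)
delta = 5.0672 um


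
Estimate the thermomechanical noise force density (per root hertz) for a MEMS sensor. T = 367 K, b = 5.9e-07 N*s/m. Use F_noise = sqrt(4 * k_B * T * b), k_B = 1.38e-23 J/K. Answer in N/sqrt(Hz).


Step 1: Compute 4 * k_B * T * b
= 4 * 1.38e-23 * 367 * 5.9e-07
= 1.1952e-26 N^2/Hz
Step 2: F_noise = sqrt(1.1952e-26)
F_noise = 1.09e-13 N/sqrt(Hz)


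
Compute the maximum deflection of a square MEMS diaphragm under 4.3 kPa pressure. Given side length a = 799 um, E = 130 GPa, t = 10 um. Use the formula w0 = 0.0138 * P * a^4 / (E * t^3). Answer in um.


Step 1: Convert pressure to compatible units (E is in GPa, so P in GPa).
P = 4.3 kPa = 4.3e-6 GPa
Step 2: Compute numerator: 0.0138 * P * a^4.
a^4 = 799^4 = 407555836801
numerator = 0.0138 * 4.3e-6 * 407555836801 = 2.4184e+04
Step 3: Compute denominator: E * t^3 = 130 * 10^3 = 130000
Step 4: w0 = numerator / denominator = 2.4184e+04 / 130000 = 0.186 um


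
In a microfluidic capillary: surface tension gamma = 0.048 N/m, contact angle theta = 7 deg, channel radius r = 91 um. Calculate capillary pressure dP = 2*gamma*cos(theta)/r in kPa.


Step 1: cos(7 deg) = 0.9925
Step 2: Convert r to m: r = 91e-6 m
Step 3: dP = 2 * 0.048 * 0.9925 / 91e-6 = 1047.0 Pa
Step 4: Convert Pa to kPa (divide by 1000).
dP = 1.05 kPa


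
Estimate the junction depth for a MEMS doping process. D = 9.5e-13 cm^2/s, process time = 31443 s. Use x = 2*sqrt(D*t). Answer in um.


Step 1: Compute D*t = 9.5e-13 * 31443 = 2.987085e-08 cm^2
Step 2: sqrt(D*t) = 1.72832e-04 cm
Step 3: x = 2 * 1.72832e-04 cm = 3.45664e-04 cm
Step 4: Convert to um (1 cm = 1e4 um): x = 3.457 um


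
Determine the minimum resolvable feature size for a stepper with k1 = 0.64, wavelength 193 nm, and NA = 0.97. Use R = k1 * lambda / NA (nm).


Step 1: Identify values: k1 = 0.64, lambda = 193 nm, NA = 0.97
Step 2: R = k1 * lambda / NA
R = 0.64 * 193 / 0.97
R = 127.3 nm


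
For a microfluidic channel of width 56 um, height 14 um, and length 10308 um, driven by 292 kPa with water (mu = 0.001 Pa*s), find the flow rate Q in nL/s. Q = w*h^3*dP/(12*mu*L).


Step 1: Convert all dimensions to SI (meters).
w = 56e-6 m, h = 14e-6 m, L = 10308e-6 m, dP = 292e3 Pa
Step 2: Q = w * h^3 * dP / (12 * mu * L)
Q = 56e-6 * (14e-6)^3 * 292e3 / (12 * 0.001 * 10308e-6) = 3.6274324e-10 m^3/s
Step 3: Convert Q from m^3/s to nL/s (1 m^3 = 1e12 nL, so multiply by 1e12).
Q = 362.743 nL/s


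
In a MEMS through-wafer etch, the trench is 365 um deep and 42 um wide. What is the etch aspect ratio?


Step 1: AR = depth / width
Step 2: AR = 365 / 42
AR = 8.7


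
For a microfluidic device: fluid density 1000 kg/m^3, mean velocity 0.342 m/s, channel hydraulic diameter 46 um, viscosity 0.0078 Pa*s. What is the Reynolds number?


Step 1: Convert Dh to meters: Dh = 46e-6 m
Step 2: Re = rho * v * Dh / mu
Re = 1000 * 0.342 * 46e-6 / 0.0078
Re = 2.017


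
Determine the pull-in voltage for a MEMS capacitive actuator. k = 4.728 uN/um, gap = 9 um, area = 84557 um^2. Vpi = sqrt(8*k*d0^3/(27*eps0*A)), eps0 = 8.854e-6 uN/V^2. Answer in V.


Step 1: Compute numerator: 8 * k * d0^3 = 8 * 4.728 * 9^3 = 27573.696
Step 2: Compute denominator: 27 * eps0 * A = 27 * 8.854e-6 * 84557 = 20.214027
Step 3: Vpi = sqrt(27573.696 / 20.214027)
Vpi = 36.93 V


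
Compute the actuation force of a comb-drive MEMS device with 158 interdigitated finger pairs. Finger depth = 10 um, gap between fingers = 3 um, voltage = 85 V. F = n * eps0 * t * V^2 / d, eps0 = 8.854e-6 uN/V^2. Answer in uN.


Step 1: Parameters: n=158, eps0=8.854e-6 uN/V^2, t=10 um, V=85 V, d=3 um
Step 2: V^2 = 7225
Step 3: F = 158 * 8.854e-6 * 10 * 7225 / 3
F = 33.691 uN


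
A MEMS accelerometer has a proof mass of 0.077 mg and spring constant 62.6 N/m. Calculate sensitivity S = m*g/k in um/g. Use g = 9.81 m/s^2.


Step 1: Convert mass: m = 0.077 mg = 7.70e-08 kg
Step 2: S = m * g / k = 7.70e-08 * 9.81 / 62.6
Step 3: S = 1.21e-08 m/g
Step 4: Convert to um/g: S = 0.012 um/g


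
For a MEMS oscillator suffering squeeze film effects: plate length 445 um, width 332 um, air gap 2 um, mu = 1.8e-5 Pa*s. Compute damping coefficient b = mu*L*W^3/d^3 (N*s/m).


Step 1: Convert to SI.
L = 445e-6 m, W = 332e-6 m, d = 2e-6 m
Step 2: W^3 = (332e-6)^3 = 3.66e-11 m^3
Step 3: d^3 = (2e-6)^3 = 8.00e-18 m^3
Step 4: b = 1.8e-5 * 445e-6 * 3.66e-11 / 8.00e-18
b = 3.66e-02 N*s/m


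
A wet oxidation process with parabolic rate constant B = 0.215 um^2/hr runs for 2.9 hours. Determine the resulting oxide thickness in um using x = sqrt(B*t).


Step 1: Compute B*t = 0.215 * 2.9 = 0.6235
Step 2: x = sqrt(0.6235)
x = 0.79 um


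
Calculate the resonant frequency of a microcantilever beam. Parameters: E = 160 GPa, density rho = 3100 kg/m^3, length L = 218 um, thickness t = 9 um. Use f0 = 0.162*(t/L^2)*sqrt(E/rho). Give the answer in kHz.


Step 1: Convert units to SI.
t_SI = 9e-6 m, L_SI = 218e-6 m
Step 2: Calculate sqrt(E/rho).
sqrt(160e9 / 3100) = 7184.21 m/s
Step 3: Compute f0.
f0 = 0.162 * 9e-6 / (218e-6)^2 * 7184.21 = 220406.1 Hz = 220.41 kHz


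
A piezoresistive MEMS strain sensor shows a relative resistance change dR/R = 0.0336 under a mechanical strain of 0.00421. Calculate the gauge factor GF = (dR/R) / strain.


Step 1: Identify values.
dR/R = 0.0336, strain = 0.00421
Step 2: GF = (dR/R) / strain = 0.0336 / 0.00421
GF = 8.0
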